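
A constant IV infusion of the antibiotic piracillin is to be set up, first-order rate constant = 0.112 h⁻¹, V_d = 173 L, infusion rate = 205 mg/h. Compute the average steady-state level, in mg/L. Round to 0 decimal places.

11 mg/L

CL = k × Vd = 0.1120 × 173 = 19.38 L/h
At steady state Css = R₀ / CL = 205 / 19.38 = 10.58 mg/L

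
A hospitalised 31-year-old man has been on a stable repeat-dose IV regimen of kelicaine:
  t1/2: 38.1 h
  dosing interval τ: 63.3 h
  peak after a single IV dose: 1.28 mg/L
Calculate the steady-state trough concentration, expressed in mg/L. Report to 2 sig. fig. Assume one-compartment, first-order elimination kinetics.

k = ln2 / t½ = 0.693147 / 38.1 = 0.01819 h⁻¹
e^(−kτ) = e^(−0.01819 × 63.3) = 0.3162
Accumulation ratio R = 1 / (1 − e^(−kτ)) = 1 / (1 − 0.3162) = 1.462
Steady-state trough = C₀ × R × e^(−kτ) = 1.28 × 1.462 × 0.3162 = 0.5917 mg/L

0.59 mg/L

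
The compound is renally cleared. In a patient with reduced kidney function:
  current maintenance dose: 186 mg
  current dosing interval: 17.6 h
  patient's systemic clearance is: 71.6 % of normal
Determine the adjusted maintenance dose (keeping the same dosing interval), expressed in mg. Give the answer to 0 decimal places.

133 mg

To keep the same average steady-state level, dosing rate must scale with clearance.
CL ratio = 71.6 / 100 = 0.7160
New dose (same interval) = 186 × 0.7160 = 133.2 mg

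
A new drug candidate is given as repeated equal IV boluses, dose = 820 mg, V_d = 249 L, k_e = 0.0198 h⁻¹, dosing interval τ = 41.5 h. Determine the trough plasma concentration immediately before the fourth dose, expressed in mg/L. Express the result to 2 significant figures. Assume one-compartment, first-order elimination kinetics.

C₀ per dose = Dose / Vd = 820 / 249 = 3.293 mg/L
Fraction remaining after one interval: r = e^(−kτ) = e^(−0.01980 × 41.5) = 0.4397
Before dose 4, 3 doses have been given (aged 1τ, 2τ, 3τ).
C_trough = C₀ × (r + r² + … + r^3) = C₀ × r(1−r^3)/(1−r)
        = 3.293 × 0.4397 × (1 − 0.08501) / (1 − 0.4397) = 2.365 mg/L

2.4 mg/L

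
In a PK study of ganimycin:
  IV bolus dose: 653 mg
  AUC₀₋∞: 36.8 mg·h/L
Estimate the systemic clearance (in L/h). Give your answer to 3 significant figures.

CL = Dose / AUC = 653 / 36.8 = 17.74 L/h

17.7 L/h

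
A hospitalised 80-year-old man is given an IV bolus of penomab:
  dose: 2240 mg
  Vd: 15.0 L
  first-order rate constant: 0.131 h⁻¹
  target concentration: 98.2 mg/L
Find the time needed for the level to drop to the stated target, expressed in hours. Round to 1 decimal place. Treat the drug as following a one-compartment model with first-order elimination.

C₀ = Dose / Vd = 2240 / 15.0 = 149.3 mg/L
t = ln(C₀ / C) / k = ln(149.3 / 98.2) / 0.1310
  = ln(1.520) / 0.1310 = 0.4187 / 0.1310 = 3.196 h

3.2 h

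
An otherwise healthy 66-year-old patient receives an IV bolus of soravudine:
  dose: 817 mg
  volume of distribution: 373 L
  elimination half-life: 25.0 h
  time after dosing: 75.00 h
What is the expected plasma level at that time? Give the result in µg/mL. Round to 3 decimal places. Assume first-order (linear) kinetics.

0.274 µg/mL

C₀ = Dose / Vd = 817.0 / 373 = 2.190 mg/L
k = ln2 / t½ = 0.693147 / 25.0 = 0.02773 h⁻¹
t / t½ = 75.00 / 25.0 = 3 half-lives
C = C₀ × (1/2)^3 = 2.190 × 0.1250 = 0.2738 mg/L
(0.2738 mg/L = 0.2738 µg/mL)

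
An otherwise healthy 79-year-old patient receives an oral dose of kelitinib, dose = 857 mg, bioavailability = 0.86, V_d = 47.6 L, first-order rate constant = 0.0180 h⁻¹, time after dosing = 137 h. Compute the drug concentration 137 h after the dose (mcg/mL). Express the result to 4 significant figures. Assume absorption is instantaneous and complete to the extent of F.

Amount reaching circulation = F × Dose = 0.86 × 857.0 = 737.0 mg
C₀ = F·Dose / Vd = 737.0 / 47.6 = 15.48 mg/L
C = C₀ · e^(−k·t) = 15.48 × e^(−0.01800 × 137)
  = 15.48 × 0.08492 = 1.315 mg/L
(1.315 mg/L = 1.315 mcg/mL)

1.315 mcg/mL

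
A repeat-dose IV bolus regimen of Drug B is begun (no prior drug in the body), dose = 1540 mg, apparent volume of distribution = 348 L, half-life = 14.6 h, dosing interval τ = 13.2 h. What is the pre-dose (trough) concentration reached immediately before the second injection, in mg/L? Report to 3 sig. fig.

C₀ per dose = Dose / Vd = 1540 / 348 = 4.425 mg/L
k = ln2 / t½ = 0.693147 / 14.6 = 0.04748 h⁻¹
Fraction remaining after one interval: r = e^(−kτ) = e^(−0.04748 × 13.2) = 0.5343
Before dose 2, 1 dose has been given (aged 1τ).
C_trough = C₀ × r = 4.425 × 0.5343 = 2.364 mg/L

2.36 mg/L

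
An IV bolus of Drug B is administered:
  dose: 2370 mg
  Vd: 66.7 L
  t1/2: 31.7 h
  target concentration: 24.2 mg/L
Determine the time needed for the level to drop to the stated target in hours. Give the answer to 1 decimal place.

C₀ = Dose / Vd = 2370 / 66.7 = 35.53 mg/L
k = ln2 / t½ = 0.693147 / 31.7 = 0.02187 h⁻¹
t = ln(C₀ / C) / k = ln(35.53 / 24.2) / 0.02187
  = ln(1.468) / 0.02187 = 0.3839 / 0.02187 = 17.55 h

17.6 h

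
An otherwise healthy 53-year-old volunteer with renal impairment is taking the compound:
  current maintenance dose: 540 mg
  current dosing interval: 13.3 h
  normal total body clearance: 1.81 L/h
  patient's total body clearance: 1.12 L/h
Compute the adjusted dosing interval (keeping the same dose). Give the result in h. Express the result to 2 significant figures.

21 h

To keep the same average steady-state level, dosing rate must scale with clearance.
CL ratio = 1.12 / 1.81 = 0.6188
New interval (same dose) = 13.3 / 0.6188 = 21.49 h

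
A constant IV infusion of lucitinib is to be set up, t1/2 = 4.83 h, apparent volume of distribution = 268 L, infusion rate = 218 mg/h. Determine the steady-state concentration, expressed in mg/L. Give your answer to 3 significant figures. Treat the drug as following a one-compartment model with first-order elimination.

k = ln2 / t½ = 0.693147 / 4.83 = 0.1435 h⁻¹
CL = k × Vd = 0.1435 × 268 = 38.46 L/h
At steady state Css = R₀ / CL = 218 / 38.46 = 5.668 mg/L

5.67 mg/L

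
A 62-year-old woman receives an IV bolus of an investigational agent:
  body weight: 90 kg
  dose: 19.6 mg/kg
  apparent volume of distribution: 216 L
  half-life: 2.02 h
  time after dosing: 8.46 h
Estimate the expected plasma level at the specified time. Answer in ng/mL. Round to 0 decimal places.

448 ng/mL

Total dose = 19.6 × 90 = 1764 mg
C₀ = Dose / Vd = 1764 / 216 = 8.167 mg/L
k = ln2 / t½ = 0.693147 / 2.02 = 0.3431 h⁻¹
C = C₀ · e^(−k·t) = 8.167 × e^(−0.3431 × 8.46)
  = 8.167 × 0.05488 = 0.4482 mg/L
Convert: 0.4482 mg/L × 1000 = 448.2 ng/mL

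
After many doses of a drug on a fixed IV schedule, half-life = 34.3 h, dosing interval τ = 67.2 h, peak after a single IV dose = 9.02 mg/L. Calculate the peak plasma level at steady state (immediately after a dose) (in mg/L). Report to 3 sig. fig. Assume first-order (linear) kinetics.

12.1 mg/L

k = ln2 / t½ = 0.693147 / 34.3 = 0.02021 h⁻¹
e^(−kτ) = e^(−0.02021 × 67.2) = 0.2571
Accumulation ratio R = 1 / (1 − e^(−kτ)) = 1 / (1 − 0.2571) = 1.346
Steady-state peak = C₀ × R = 9.02 × 1.346 = 12.14 mg/L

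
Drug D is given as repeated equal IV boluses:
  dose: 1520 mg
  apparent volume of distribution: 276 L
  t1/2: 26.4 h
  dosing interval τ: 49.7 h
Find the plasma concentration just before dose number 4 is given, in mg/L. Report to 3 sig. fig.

C₀ per dose = Dose / Vd = 1520 / 276 = 5.507 mg/L
k = ln2 / t½ = 0.693147 / 26.4 = 0.02626 h⁻¹
Fraction remaining after one interval: r = e^(−kτ) = e^(−0.02626 × 49.7) = 0.2711
Before dose 4, 3 doses have been given (aged 1τ, 2τ, 3τ).
C_trough = C₀ × (r + r² + … + r^3) = C₀ × r(1−r^3)/(1−r)
        = 5.507 × 0.2711 × (1 − 0.01992) / (1 − 0.2711) = 2.007 mg/L

2.01 mg/L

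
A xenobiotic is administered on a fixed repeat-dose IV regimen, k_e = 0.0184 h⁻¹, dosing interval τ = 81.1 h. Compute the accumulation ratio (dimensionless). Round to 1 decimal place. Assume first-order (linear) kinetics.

1.3

e^(−kτ) = e^(−0.01840 × 81.1) = 0.2249
Accumulation ratio R = 1 / (1 − e^(−kτ)) = 1 / (1 − 0.2249) = 1.290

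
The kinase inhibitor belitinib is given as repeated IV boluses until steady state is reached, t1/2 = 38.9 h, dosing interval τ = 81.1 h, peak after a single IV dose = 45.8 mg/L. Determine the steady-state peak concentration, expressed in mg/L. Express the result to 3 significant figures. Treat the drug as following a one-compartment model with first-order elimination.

k = ln2 / t½ = 0.693147 / 38.9 = 0.01782 h⁻¹
e^(−kτ) = e^(−0.01782 × 81.1) = 0.2357
Accumulation ratio R = 1 / (1 − e^(−kτ)) = 1 / (1 − 0.2357) = 1.308
Steady-state peak = C₀ × R = 45.8 × 1.308 = 59.91 mg/L

59.9 mg/L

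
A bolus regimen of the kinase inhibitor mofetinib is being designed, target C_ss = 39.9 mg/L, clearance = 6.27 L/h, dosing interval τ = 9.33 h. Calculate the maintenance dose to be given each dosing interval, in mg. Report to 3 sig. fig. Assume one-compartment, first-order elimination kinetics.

At steady state, Dose/τ = Css × CL.
Dose = Css × CL × τ = 39.9 × 6.270 × 9.33 = 2334 mg

2330 mg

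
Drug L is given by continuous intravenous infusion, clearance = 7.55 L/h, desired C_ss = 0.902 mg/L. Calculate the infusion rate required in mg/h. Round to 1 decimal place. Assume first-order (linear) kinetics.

6.8 mg/h

At steady state, infusion rate R₀ = Css × CL = 0.902 × 7.550 = 6.810 mg/h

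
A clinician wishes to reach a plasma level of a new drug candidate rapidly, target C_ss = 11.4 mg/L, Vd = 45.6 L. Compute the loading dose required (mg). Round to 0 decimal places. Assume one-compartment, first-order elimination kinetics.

LD = Css × Vd = 11.4 × 45.6 = 519.8 mg

520 mg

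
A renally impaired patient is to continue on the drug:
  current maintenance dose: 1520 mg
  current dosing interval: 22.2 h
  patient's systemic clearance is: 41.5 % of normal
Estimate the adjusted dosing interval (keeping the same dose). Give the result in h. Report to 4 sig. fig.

To keep the same average steady-state level, dosing rate must scale with clearance.
CL ratio = 41.5 / 100 = 0.4150
New interval (same dose) = 22.2 / 0.4150 = 53.49 h

53.49 h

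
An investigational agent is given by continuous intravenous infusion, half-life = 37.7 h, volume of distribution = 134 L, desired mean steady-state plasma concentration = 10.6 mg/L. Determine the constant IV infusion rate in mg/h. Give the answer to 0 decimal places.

k = ln2 / t½ = 0.693147 / 37.7 = 0.01839 h⁻¹
CL = k × Vd = 0.01839 × 134 = 2.464 L/h
At steady state, infusion rate R₀ = Css × CL = 10.6 × 2.464 = 26.12 mg/h

26 mg/h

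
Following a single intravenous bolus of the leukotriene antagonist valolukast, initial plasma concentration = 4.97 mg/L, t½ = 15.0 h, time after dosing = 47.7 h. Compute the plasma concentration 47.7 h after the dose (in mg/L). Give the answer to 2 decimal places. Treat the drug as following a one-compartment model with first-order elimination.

0.55 mg/L

k = ln2 / t½ = 0.693147 / 15.0 = 0.04621 h⁻¹
C = C₀ · e^(−k·t) = 4.970 × e^(−0.04621 × 47.7)
  = 4.970 × 0.1103 = 0.5482 mg/L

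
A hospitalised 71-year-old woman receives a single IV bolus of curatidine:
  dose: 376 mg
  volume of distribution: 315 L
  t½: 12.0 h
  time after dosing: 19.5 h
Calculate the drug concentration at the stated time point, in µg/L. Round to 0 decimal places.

C₀ = Dose / Vd = 376.0 / 315 = 1.194 mg/L
k = ln2 / t½ = 0.693147 / 12.0 = 0.05776 h⁻¹
C = C₀ · e^(−k·t) = 1.194 × e^(−0.05776 × 19.5)
  = 1.194 × 0.3242 = 0.3871 mg/L
Convert: 0.3871 mg/L × 1000 = 387.1 µg/L

387 µg/L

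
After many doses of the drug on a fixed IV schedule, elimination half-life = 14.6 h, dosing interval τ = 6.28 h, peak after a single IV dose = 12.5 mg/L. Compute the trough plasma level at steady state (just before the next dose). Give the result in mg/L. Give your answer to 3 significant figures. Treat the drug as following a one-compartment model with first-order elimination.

36.0 mg/L

k = ln2 / t½ = 0.693147 / 14.6 = 0.04748 h⁻¹
e^(−kτ) = e^(−0.04748 × 6.28) = 0.7422
Accumulation ratio R = 1 / (1 − e^(−kτ)) = 1 / (1 − 0.7422) = 3.879
Steady-state trough = C₀ × R × e^(−kτ) = 12.5 × 3.879 × 0.7422 = 35.99 mg/L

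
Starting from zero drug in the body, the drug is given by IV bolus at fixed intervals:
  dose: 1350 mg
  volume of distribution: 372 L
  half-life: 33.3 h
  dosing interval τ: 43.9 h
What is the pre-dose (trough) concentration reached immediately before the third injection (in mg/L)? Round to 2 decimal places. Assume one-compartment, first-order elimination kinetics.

2.04 mg/L

C₀ per dose = Dose / Vd = 1350 / 372 = 3.629 mg/L
k = ln2 / t½ = 0.693147 / 33.3 = 0.02082 h⁻¹
Fraction remaining after one interval: r = e^(−kτ) = e^(−0.02082 × 43.9) = 0.4009
Before dose 3, 2 doses have been given (aged 1τ, 2τ).
C_trough = C₀ × (r + r²) = 3.629 × (0.4009 + 0.1607) = 2.038 mg/L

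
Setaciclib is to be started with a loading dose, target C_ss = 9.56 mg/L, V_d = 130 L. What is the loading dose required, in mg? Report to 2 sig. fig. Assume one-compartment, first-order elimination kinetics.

LD = Css × Vd = 9.56 × 130 = 1243 mg

1200 mg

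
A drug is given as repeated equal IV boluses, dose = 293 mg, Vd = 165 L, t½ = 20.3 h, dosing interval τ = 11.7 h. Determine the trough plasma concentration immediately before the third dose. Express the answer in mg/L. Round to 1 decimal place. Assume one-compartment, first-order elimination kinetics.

C₀ per dose = Dose / Vd = 293 / 165 = 1.776 mg/L
k = ln2 / t½ = 0.693147 / 20.3 = 0.03415 h⁻¹
Fraction remaining after one interval: r = e^(−kτ) = e^(−0.03415 × 11.7) = 0.6706
Before dose 3, 2 doses have been given (aged 1τ, 2τ).
C_trough = C₀ × (r + r²) = 1.776 × (0.6706 + 0.4497) = 1.990 mg/L

2.0 mg/L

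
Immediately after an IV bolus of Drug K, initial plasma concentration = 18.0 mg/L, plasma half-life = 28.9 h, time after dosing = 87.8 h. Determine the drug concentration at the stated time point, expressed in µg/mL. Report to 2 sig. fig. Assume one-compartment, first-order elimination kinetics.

k = ln2 / t½ = 0.693147 / 28.9 = 0.02398 h⁻¹
C = C₀ · e^(−k·t) = 18.00 × e^(−0.02398 × 87.8)
  = 18.00 × 0.1218 = 2.192 mg/L
(2.192 mg/L = 2.192 µg/mL)

2.2 µg/mL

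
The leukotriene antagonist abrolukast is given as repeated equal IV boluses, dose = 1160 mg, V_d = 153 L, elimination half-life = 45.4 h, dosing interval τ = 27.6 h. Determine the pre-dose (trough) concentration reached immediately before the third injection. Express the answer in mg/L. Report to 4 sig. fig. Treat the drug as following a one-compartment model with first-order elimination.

C₀ per dose = Dose / Vd = 1160 / 153 = 7.582 mg/L
k = ln2 / t½ = 0.693147 / 45.4 = 0.01527 h⁻¹
Fraction remaining after one interval: r = e^(−kτ) = e^(−0.01527 × 27.6) = 0.6561
Before dose 3, 2 doses have been given (aged 1τ, 2τ).
C_trough = C₀ × (r + r²) = 7.582 × (0.6561 + 0.4305) = 8.239 mg/L

8.239 mg/L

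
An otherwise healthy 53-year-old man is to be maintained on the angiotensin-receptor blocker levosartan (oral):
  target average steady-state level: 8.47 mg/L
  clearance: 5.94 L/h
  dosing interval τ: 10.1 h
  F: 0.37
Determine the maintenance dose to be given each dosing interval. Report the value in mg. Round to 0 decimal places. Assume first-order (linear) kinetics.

1373 mg

At steady state, F × (Dose/τ) = Css × CL.
Dose = Css × CL × τ / F = 8.47 × 5.940 × 10.1 / 0.37 = 1373 mg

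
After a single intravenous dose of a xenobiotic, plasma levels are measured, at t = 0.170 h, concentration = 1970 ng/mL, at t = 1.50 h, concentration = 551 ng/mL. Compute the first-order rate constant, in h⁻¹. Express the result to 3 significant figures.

0.958 h⁻¹

k = ln(C₁/C₂) / (t₂ − t₁) = ln(1970/551) / (1.50 − 0.170)
  = 1.274 / 1.330 = 0.9579 h⁻¹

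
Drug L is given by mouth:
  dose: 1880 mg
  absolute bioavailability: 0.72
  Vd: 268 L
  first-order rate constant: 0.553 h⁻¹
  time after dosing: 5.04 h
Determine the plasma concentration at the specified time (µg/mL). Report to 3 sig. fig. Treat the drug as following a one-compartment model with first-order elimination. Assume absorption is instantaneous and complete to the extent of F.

Amount reaching circulation = F × Dose = 0.72 × 1880 = 1354 mg
C₀ = F·Dose / Vd = 1354 / 268 = 5.052 mg/L
C = C₀ · e^(−k·t) = 5.052 × e^(−0.5530 × 5.04)
  = 5.052 × 0.06160 = 0.3112 mg/L
(0.3112 mg/L = 0.3112 µg/mL)

0.311 µg/mL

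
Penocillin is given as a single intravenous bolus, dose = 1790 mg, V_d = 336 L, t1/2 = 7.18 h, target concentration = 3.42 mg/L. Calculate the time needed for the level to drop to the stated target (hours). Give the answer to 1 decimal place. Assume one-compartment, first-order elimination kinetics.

4.6 h

C₀ = Dose / Vd = 1790 / 336 = 5.327 mg/L
k = ln2 / t½ = 0.693147 / 7.18 = 0.09654 h⁻¹
t = ln(C₀ / C) / k = ln(5.327 / 3.42) / 0.09654
  = ln(1.558) / 0.09654 = 0.4434 / 0.09654 = 4.593 h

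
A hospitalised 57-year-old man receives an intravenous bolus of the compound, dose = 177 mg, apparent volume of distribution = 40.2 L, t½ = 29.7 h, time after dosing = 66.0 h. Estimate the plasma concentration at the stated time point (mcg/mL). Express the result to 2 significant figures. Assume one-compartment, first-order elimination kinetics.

C₀ = Dose / Vd = 177.0 / 40.2 = 4.403 mg/L
k = ln2 / t½ = 0.693147 / 29.7 = 0.02334 h⁻¹
C = C₀ · e^(−k·t) = 4.403 × e^(−0.02334 × 66.0)
  = 4.403 × 0.2143 = 0.9436 mg/L
(0.9436 mg/L = 0.9436 mcg/mL)

0.94 mcg/mL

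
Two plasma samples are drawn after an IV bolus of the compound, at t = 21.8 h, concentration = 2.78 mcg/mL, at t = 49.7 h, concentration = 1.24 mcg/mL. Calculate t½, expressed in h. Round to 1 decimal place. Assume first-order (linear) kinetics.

24.0 h

k = ln(C₁/C₂) / (t₂ − t₁) = ln(2.78/1.24) / (49.7 − 21.8)
  = 0.8073 / 27.90 = 0.02894 h⁻¹
t½ = ln2 / k = 0.693147 / 0.02894 = 23.95 h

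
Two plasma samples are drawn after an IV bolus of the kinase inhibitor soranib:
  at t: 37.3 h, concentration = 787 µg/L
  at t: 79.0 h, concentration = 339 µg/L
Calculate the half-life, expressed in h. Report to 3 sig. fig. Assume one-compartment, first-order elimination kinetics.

k = ln(C₁/C₂) / (t₂ − t₁) = ln(787/339) / (79.0 − 37.3)
  = 0.8422 / 41.70 = 0.02020 h⁻¹
t½ = ln2 / k = 0.693147 / 0.02020 = 34.31 h

34.3 h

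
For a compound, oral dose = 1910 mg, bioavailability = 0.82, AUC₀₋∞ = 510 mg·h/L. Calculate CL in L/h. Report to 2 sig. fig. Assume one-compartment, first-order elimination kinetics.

3.1 L/h

CL = F·Dose / AUC = 0.82 × 1910 / 510 = 3.071 L/h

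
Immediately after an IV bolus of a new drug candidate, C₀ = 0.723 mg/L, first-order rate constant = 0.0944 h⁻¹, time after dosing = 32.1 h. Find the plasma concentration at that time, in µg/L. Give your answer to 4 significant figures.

34.92 µg/L

C = C₀ · e^(−k·t) = 0.7230 × e^(−0.09440 × 32.1)
  = 0.7230 × 0.04830 = 0.03492 mg/L
Convert: 0.03492 mg/L × 1000 = 34.92 µg/L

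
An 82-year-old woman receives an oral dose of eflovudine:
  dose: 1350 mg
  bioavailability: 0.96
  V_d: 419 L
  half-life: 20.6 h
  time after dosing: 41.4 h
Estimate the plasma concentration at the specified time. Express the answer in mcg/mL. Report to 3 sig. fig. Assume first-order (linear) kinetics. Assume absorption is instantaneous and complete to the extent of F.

0.768 mcg/mL

Amount reaching circulation = F × Dose = 0.96 × 1350 = 1296 mg
C₀ = F·Dose / Vd = 1296 / 419 = 3.093 mg/L
k = ln2 / t½ = 0.693147 / 20.6 = 0.03365 h⁻¹
C = C₀ · e^(−k·t) = 3.093 × e^(−0.03365 × 41.4)
  = 3.093 × 0.2483 = 0.7680 mg/L
(0.7680 mg/L = 0.7680 mcg/mL)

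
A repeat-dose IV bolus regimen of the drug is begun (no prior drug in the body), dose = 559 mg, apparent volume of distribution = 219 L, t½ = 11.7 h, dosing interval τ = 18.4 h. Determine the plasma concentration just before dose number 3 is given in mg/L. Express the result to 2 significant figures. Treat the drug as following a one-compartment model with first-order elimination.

1.1 mg/L

C₀ per dose = Dose / Vd = 559 / 219 = 2.553 mg/L
k = ln2 / t½ = 0.693147 / 11.7 = 0.05924 h⁻¹
Fraction remaining after one interval: r = e^(−kτ) = e^(−0.05924 × 18.4) = 0.3362
Before dose 3, 2 doses have been given (aged 1τ, 2τ).
C_trough = C₀ × (r + r²) = 2.553 × (0.3362 + 0.1130) = 1.147 mg/L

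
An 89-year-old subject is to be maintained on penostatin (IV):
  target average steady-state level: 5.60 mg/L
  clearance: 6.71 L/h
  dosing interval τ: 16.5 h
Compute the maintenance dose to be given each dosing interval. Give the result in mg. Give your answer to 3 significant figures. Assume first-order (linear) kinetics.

At steady state, Dose/τ = Css × CL.
Dose = Css × CL × τ = 5.60 × 6.710 × 16.5 = 620.0 mg

620 mg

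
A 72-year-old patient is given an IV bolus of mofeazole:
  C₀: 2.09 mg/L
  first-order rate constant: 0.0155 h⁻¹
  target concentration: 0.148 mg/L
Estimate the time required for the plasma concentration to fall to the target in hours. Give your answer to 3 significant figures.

t = ln(C₀ / C) / k = ln(2.090 / 0.148) / 0.01550
  = ln(14.12) / 0.01550 = 2.648 / 0.01550 = 170.8 h

171 h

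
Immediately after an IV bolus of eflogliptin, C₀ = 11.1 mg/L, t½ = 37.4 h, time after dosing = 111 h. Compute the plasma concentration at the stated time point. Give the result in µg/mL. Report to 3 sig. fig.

k = ln2 / t½ = 0.693147 / 37.4 = 0.01853 h⁻¹
C = C₀ · e^(−k·t) = 11.10 × e^(−0.01853 × 111)
  = 11.10 × 0.1279 = 1.420 mg/L
(1.420 mg/L = 1.420 µg/mL)

1.42 µg/mL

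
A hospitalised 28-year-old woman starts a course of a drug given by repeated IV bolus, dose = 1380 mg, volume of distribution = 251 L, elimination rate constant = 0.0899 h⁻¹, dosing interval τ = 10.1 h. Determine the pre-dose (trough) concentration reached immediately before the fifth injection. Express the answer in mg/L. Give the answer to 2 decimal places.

3.62 mg/L

C₀ per dose = Dose / Vd = 1380 / 251 = 5.498 mg/L
Fraction remaining after one interval: r = e^(−kτ) = e^(−0.08990 × 10.1) = 0.4033
Before dose 5, 4 doses have been given (aged 1τ, 2τ, 3τ, 4τ).
C_trough = C₀ × (r + r² + … + r^4) = C₀ × r(1−r^4)/(1−r)
        = 5.498 × 0.4033 × (1 − 0.02646) / (1 − 0.4033) = 3.618 mg/L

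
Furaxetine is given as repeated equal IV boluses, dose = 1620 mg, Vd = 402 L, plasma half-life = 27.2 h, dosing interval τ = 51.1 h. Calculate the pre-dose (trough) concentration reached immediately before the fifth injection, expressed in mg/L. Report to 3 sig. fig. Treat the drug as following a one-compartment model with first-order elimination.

1.50 mg/L

C₀ per dose = Dose / Vd = 1620 / 402 = 4.030 mg/L
k = ln2 / t½ = 0.693147 / 27.2 = 0.02548 h⁻¹
Fraction remaining after one interval: r = e^(−kτ) = e^(−0.02548 × 51.1) = 0.2720
Before dose 5, 4 doses have been given (aged 1τ, 2τ, 3τ, 4τ).
C_trough = C₀ × (r + r² + … + r^4) = C₀ × r(1−r^4)/(1−r)
        = 4.030 × 0.2720 × (1 − 0.005474) / (1 − 0.2720) = 1.497 mg/L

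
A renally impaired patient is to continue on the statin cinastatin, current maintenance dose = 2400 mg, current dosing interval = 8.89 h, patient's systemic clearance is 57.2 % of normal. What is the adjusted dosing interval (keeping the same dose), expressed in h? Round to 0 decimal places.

To keep the same average steady-state level, dosing rate must scale with clearance.
CL ratio = 57.2 / 100 = 0.5720
New interval (same dose) = 8.89 / 0.5720 = 15.54 h

16 h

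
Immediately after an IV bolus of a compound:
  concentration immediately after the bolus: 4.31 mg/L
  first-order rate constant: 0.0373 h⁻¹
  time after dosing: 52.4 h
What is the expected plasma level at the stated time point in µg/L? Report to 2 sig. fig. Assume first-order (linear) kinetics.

C = C₀ · e^(−k·t) = 4.310 × e^(−0.03730 × 52.4)
  = 4.310 × 0.1416 = 0.6103 mg/L
Convert: 0.6103 mg/L × 1000 = 610.3 µg/L

610 µg/L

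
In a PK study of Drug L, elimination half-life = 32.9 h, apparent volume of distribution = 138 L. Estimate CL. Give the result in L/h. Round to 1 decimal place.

k = ln2 / t½ = 0.693147 / 32.9 = 0.02107 h⁻¹
CL = k × Vd = 0.02107 × 138 = 2.908 L/h

2.9 L/h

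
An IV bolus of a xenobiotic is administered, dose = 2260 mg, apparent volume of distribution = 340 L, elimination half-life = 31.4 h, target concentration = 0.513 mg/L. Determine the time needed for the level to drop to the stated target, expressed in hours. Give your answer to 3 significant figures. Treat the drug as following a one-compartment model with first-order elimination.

116 h

C₀ = Dose / Vd = 2260 / 340 = 6.647 mg/L
k = ln2 / t½ = 0.693147 / 31.4 = 0.02207 h⁻¹
t = ln(C₀ / C) / k = ln(6.647 / 0.513) / 0.02207
  = ln(12.96) / 0.02207 = 2.562 / 0.02207 = 116.1 h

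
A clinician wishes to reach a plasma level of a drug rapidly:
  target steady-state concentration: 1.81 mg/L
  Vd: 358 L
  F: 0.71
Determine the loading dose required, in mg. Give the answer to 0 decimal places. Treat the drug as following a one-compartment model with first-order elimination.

LD = Css × Vd / F = 1.81 × 358 / 0.71 = 912.6 mg

913 mg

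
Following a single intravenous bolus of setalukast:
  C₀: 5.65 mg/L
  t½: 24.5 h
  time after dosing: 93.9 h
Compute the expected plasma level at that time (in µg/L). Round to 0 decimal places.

397 µg/L

k = ln2 / t½ = 0.693147 / 24.5 = 0.02829 h⁻¹
C = C₀ · e^(−k·t) = 5.650 × e^(−0.02829 × 93.9)
  = 5.650 × 0.07020 = 0.3966 mg/L
Convert: 0.3966 mg/L × 1000 = 396.6 µg/L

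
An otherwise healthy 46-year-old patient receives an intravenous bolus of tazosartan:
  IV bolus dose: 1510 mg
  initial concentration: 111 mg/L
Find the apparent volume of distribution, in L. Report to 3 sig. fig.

Vd = Dose / C₀ = 1510 / 111 = 13.60 L

13.6 L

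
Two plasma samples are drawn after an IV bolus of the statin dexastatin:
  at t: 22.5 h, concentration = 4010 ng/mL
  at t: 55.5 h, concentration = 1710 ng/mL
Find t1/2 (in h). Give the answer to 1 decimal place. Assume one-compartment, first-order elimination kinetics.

26.8 h

k = ln(C₁/C₂) / (t₂ − t₁) = ln(4010/1710) / (55.5 − 22.5)
  = 0.8523 / 33.00 = 0.02583 h⁻¹
t½ = ln2 / k = 0.693147 / 0.02583 = 26.83 h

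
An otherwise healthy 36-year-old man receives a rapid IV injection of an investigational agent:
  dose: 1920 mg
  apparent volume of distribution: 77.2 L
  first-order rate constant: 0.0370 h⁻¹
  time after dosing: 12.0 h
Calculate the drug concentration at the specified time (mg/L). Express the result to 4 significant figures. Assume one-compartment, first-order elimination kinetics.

15.95 mg/L

C₀ = Dose / Vd = 1920 / 77.2 = 24.87 mg/L
C = C₀ · e^(−k·t) = 24.87 × e^(−0.03700 × 12.0)
  = 24.87 × 0.6415 = 15.95 mg/L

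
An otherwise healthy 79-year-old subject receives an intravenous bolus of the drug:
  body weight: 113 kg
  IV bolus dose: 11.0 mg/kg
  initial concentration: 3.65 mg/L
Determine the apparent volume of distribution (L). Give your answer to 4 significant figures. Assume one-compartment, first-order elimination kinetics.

340.5 L

Dose = 11.0 × 113 = 1243 mg
Vd = Dose / C₀ = 1243 / 3.65 = 340.5 L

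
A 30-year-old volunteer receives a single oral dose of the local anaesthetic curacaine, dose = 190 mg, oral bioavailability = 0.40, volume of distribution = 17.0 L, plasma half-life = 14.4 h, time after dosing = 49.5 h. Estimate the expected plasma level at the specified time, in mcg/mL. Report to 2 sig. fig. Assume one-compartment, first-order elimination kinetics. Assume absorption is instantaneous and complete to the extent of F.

Amount reaching circulation = F × Dose = 0.40 × 190.0 = 76.00 mg
C₀ = F·Dose / Vd = 76.00 / 17.0 = 4.471 mg/L
k = ln2 / t½ = 0.693147 / 14.4 = 0.04814 h⁻¹
C = C₀ · e^(−k·t) = 4.471 × e^(−0.04814 × 49.5)
  = 4.471 × 0.09228 = 0.4126 mg/L
(0.4126 mg/L = 0.4126 mcg/mL)

0.41 mcg/mL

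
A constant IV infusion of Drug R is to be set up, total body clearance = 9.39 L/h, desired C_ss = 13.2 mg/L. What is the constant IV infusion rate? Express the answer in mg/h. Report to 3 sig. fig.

At steady state, infusion rate R₀ = Css × CL = 13.2 × 9.390 = 123.9 mg/h

124 mg/h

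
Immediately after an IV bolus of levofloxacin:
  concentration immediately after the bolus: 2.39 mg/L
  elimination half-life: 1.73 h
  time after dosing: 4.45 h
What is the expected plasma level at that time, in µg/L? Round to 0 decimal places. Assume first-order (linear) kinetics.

402 µg/L

k = ln2 / t½ = 0.693147 / 1.73 = 0.4007 h⁻¹
C = C₀ · e^(−k·t) = 2.390 × e^(−0.4007 × 4.45)
  = 2.390 × 0.1681 = 0.4018 mg/L
Convert: 0.4018 mg/L × 1000 = 401.8 µg/L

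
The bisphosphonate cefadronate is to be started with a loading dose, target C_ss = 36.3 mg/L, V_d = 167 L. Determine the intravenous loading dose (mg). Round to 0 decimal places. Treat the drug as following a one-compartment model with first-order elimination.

LD = Css × Vd = 36.3 × 167 = 6062 mg

6062 mg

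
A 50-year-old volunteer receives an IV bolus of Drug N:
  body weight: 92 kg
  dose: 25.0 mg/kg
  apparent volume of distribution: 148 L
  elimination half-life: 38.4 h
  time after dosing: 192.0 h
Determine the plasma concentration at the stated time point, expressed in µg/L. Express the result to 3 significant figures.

486 µg/L

Total dose = 25.0 × 92 = 2300 mg
C₀ = Dose / Vd = 2300 / 148 = 15.54 mg/L
k = ln2 / t½ = 0.693147 / 38.4 = 0.01805 h⁻¹
t / t½ = 192.0 / 38.4 = 5 half-lives
C = C₀ × (1/2)^5 = 15.54 × 0.03125 = 0.4856 mg/L
Convert: 0.4856 mg/L × 1000 = 485.6 µg/L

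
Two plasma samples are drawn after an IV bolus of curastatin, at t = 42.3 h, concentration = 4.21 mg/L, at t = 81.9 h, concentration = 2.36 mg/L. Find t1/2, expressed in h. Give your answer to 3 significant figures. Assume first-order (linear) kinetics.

47.4 h

k = ln(C₁/C₂) / (t₂ − t₁) = ln(4.21/2.36) / (81.9 − 42.3)
  = 0.5788 / 39.60 = 0.01462 h⁻¹
t½ = ln2 / k = 0.693147 / 0.01462 = 47.41 h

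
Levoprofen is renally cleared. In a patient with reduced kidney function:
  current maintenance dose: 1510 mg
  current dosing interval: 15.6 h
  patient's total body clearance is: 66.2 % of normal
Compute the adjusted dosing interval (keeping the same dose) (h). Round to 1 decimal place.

23.6 h

To keep the same average steady-state level, dosing rate must scale with clearance.
CL ratio = 66.2 / 100 = 0.6620
New interval (same dose) = 15.6 / 0.6620 = 23.56 h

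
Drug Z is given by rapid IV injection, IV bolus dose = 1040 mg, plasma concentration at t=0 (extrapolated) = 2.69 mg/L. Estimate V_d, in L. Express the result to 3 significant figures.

387 L

Vd = Dose / C₀ = 1040 / 2.69 = 386.6 L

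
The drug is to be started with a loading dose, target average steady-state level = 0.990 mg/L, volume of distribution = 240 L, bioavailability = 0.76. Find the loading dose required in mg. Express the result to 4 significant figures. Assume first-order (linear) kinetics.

LD = Css × Vd / F = 0.990 × 240 / 0.76 = 312.6 mg

312.6 mg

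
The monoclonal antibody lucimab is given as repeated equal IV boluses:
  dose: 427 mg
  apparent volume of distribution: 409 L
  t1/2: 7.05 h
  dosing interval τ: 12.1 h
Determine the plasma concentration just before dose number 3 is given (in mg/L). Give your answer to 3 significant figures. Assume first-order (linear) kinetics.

C₀ per dose = Dose / Vd = 427 / 409 = 1.044 mg/L
k = ln2 / t½ = 0.693147 / 7.05 = 0.09832 h⁻¹
Fraction remaining after one interval: r = e^(−kτ) = e^(−0.09832 × 12.1) = 0.3043
Before dose 3, 2 doses have been given (aged 1τ, 2τ).
C_trough = C₀ × (r + r²) = 1.044 × (0.3043 + 0.09260) = 0.4144 mg/L

0.414 mg/L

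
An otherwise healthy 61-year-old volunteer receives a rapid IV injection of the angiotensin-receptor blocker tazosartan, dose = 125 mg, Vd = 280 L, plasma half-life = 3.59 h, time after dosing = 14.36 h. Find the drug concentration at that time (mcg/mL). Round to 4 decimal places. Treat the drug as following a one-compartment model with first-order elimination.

0.0279 mcg/mL

C₀ = Dose / Vd = 125.0 / 280 = 0.4464 mg/L
k = ln2 / t½ = 0.693147 / 3.59 = 0.1931 h⁻¹
t / t½ = 14.36 / 3.59 = 4 half-lives
C = C₀ × (1/2)^4 = 0.4464 × 0.06250 = 0.02790 mg/L
(0.02790 mg/L = 0.02790 mcg/mL)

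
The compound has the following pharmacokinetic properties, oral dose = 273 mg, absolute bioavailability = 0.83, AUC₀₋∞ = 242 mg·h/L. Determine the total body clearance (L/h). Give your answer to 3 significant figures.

0.936 L/h

CL = F·Dose / AUC = 0.83 × 273 / 242 = 0.9363 L/h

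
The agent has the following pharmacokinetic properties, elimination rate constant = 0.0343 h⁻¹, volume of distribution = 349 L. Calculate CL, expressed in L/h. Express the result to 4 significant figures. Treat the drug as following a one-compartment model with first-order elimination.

CL = k × Vd = 0.0343 × 349 = 11.97 L/h

11.97 L/h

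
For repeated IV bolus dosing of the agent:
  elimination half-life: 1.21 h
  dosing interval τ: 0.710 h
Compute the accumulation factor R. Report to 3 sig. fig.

2.99

k = ln2 / t½ = 0.693147 / 1.21 = 0.5728 h⁻¹
e^(−kτ) = e^(−0.5728 × 0.710) = 0.6659
Accumulation ratio R = 1 / (1 − e^(−kτ)) = 1 / (1 − 0.6659) = 2.993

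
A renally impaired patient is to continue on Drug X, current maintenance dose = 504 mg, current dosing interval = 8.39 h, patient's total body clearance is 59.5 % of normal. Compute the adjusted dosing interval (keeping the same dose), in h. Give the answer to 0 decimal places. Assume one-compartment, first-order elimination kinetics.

14 h

To keep the same average steady-state level, dosing rate must scale with clearance.
CL ratio = 59.5 / 100 = 0.5950
New interval (same dose) = 8.39 / 0.5950 = 14.10 h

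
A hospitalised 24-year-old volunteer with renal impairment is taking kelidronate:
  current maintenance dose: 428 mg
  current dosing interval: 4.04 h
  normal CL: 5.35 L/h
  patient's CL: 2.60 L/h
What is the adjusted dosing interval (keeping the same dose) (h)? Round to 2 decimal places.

To keep the same average steady-state level, dosing rate must scale with clearance.
CL ratio = 2.60 / 5.35 = 0.4860
New interval (same dose) = 4.04 / 0.4860 = 8.313 h

8.31 h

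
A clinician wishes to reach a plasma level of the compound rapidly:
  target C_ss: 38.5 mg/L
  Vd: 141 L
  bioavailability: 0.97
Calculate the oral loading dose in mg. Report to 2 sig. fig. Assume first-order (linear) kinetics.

LD = Css × Vd / F = 38.5 × 141 / 0.97 = 5596 mg

5600 mg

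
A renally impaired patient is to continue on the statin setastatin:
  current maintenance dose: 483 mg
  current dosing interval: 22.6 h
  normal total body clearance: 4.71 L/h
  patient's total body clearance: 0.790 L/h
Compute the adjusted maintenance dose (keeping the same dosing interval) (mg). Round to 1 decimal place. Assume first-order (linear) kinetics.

To keep the same average steady-state level, dosing rate must scale with clearance.
CL ratio = 0.790 / 4.71 = 0.1677
New dose (same interval) = 483 × 0.1677 = 81.00 mg

81.0 mg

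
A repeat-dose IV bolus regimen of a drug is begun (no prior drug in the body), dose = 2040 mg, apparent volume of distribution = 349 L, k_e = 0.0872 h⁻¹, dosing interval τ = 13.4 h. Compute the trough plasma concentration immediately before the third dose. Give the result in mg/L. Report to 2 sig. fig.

2.4 mg/L

C₀ per dose = Dose / Vd = 2040 / 349 = 5.845 mg/L
Fraction remaining after one interval: r = e^(−kτ) = e^(−0.08720 × 13.4) = 0.3108
Before dose 3, 2 doses have been given (aged 1τ, 2τ).
C_trough = C₀ × (r + r²) = 5.845 × (0.3108 + 0.09660) = 2.381 mg/L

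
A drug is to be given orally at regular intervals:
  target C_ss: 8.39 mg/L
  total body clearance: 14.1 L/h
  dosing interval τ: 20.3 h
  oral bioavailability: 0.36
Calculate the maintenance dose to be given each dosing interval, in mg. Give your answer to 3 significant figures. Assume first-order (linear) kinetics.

6670 mg

At steady state, F × (Dose/τ) = Css × CL.
Dose = Css × CL × τ / F = 8.39 × 14.10 × 20.3 / 0.36 = 6671 mg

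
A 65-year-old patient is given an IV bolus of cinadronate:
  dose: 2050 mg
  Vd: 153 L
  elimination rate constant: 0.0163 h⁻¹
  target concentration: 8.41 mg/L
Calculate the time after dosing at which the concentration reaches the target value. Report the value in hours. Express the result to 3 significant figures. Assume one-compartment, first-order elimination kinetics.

C₀ = Dose / Vd = 2050 / 153 = 13.40 mg/L
t = ln(C₀ / C) / k = ln(13.40 / 8.41) / 0.01630
  = ln(1.593) / 0.01630 = 0.4656 / 0.01630 = 28.56 h

28.6 h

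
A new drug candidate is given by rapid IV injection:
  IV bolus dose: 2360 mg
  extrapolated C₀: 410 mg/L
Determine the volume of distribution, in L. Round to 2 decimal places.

5.76 L

Vd = Dose / C₀ = 2360 / 410 = 5.756 L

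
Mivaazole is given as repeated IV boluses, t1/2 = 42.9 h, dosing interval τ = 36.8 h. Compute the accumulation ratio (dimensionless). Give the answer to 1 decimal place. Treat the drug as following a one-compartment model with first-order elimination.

k = ln2 / t½ = 0.693147 / 42.9 = 0.01616 h⁻¹
e^(−kτ) = e^(−0.01616 × 36.8) = 0.5517
Accumulation ratio R = 1 / (1 − e^(−kτ)) = 1 / (1 − 0.5517) = 2.231

2.2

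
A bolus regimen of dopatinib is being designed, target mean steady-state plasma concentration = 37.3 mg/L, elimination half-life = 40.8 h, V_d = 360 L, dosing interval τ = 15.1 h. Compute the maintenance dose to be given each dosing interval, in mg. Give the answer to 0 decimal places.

3445 mg

k = ln2 / t½ = 0.693147 / 40.8 = 0.01699 h⁻¹
CL = k × Vd = 0.01699 × 360 = 6.116 L/h
At steady state, Dose/τ = Css × CL.
Dose = Css × CL × τ = 37.3 × 6.116 × 15.1 = 3445 mg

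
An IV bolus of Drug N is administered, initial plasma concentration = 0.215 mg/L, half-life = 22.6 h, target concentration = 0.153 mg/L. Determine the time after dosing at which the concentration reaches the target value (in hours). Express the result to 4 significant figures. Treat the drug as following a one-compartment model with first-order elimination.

k = ln2 / t½ = 0.693147 / 22.6 = 0.03067 h⁻¹
t = ln(C₀ / C) / k = ln(0.2150 / 0.153) / 0.03067
  = ln(1.405) / 0.03067 = 0.3400 / 0.03067 = 11.09 h

11.09 h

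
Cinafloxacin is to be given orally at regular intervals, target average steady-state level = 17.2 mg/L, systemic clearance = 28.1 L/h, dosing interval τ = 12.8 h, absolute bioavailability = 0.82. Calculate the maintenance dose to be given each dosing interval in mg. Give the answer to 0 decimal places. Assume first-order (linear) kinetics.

At steady state, F × (Dose/τ) = Css × CL.
Dose = Css × CL × τ / F = 17.2 × 28.10 × 12.8 / 0.82 = 7545 mg

7545 mg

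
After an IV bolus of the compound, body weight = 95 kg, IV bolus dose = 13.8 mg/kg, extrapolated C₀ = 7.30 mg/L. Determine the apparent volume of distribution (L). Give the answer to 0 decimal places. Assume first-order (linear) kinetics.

Dose = 13.8 × 95 = 1311 mg
Vd = Dose / C₀ = 1311 / 7.30 = 179.6 L

180 L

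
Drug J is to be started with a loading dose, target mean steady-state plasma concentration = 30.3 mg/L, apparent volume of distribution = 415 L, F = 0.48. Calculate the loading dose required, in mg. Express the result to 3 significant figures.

LD = Css × Vd / F = 30.3 × 415 / 0.48 = 26200 mg

26200 mg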